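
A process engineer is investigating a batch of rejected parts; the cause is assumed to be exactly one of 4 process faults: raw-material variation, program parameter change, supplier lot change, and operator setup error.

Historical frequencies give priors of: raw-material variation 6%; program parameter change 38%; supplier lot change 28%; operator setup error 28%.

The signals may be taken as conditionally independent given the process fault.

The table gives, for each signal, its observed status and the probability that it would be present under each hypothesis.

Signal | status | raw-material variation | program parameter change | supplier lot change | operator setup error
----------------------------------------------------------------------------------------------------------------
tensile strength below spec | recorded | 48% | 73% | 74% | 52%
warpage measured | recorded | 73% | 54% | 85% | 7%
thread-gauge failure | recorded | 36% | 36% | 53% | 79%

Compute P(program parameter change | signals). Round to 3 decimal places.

0.331

By Bayes' rule with conditional independence, the unnormalized weight for each hypothesis is prior × ∏ likelihoods:
  raw-material variation: 0.06 × 0.48 × 0.73 × 0.36 = 0.0075686
  program parameter change: 0.38 × 0.73 × 0.54 × 0.36 = 0.053927
  supplier lot change: 0.28 × 0.74 × 0.85 × 0.53 = 0.093344
  operator setup error: 0.28 × 0.52 × 0.07 × 0.79 = 0.0080517
Marginal likelihood of the evidence = 0.16289.
P(program parameter change | evidence) = 0.053927 / 0.16289 ≈ 0.331.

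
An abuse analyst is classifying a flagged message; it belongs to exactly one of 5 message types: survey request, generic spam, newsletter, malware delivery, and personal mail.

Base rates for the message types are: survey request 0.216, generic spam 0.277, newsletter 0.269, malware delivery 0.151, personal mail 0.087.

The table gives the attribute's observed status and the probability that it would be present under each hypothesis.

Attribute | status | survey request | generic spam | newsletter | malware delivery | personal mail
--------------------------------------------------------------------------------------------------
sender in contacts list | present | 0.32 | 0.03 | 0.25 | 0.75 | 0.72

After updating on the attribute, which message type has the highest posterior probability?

malware delivery

Multiply each prior by the likelihood of the attribute:
  survey request: 0.216 × 0.32 = 0.06912
  generic spam: 0.277 × 0.03 = 0.00831
  newsletter: 0.269 × 0.25 = 0.06725
  malware delivery: 0.151 × 0.75 = 0.11325
  personal mail: 0.087 × 0.72 = 0.06264
Normalizing constant Z = 0.06912 + 0.00831 + 0.06725 + 0.11325 + 0.06264 = 0.32057.
P(survey request | evidence) ≈ 0.06912 / 0.32057 ≈ 0.216
P(generic spam | evidence) ≈ 0.00831 / 0.32057 ≈ 0.026
P(newsletter | evidence) ≈ 0.06725 / 0.32057 ≈ 0.210
P(malware delivery | evidence) ≈ 0.11325 / 0.32057 ≈ 0.353
P(personal mail | evidence) ≈ 0.06264 / 0.32057 ≈ 0.195
The largest is 0.353, so malware delivery is most probable.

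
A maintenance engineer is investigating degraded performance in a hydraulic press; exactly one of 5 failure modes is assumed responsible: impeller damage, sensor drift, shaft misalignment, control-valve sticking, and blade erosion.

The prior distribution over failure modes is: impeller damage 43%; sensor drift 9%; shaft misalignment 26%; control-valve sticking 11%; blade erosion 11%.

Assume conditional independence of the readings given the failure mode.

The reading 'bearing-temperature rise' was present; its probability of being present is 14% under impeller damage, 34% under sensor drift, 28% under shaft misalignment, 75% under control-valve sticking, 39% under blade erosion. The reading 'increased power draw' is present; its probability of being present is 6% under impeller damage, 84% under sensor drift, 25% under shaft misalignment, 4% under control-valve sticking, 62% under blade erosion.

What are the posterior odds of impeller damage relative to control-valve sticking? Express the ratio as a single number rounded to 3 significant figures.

1.09

The normalizing constant cancels in an odds ratio, so compute prior × likelihood for the two hypotheses only:
  impeller damage: 0.43 × 0.14 × 0.06 = 0.003612
  control-valve sticking: 0.11 × 0.75 × 0.04 = 0.0033
Odds(impeller damage : control-valve sticking) = 0.003612 / 0.0033 ≈ 1.09.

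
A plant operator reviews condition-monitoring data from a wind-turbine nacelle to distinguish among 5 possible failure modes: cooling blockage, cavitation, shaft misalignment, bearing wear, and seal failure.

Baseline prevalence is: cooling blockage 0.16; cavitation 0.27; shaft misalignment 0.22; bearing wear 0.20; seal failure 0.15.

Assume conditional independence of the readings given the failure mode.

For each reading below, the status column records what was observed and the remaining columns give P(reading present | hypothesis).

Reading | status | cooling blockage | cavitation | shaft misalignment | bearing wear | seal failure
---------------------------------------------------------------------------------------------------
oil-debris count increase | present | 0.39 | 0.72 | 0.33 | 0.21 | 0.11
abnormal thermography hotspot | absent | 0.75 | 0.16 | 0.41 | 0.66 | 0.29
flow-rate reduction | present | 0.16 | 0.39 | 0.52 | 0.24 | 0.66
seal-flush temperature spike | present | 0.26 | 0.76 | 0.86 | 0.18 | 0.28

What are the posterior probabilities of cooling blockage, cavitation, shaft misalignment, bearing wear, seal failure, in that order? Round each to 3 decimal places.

By Bayes' rule with conditional independence, the unnormalized weight for each hypothesis is prior × ∏ likelihoods (using 1 − P(present | H) for each absent reading):
  cooling blockage: 0.16 × 0.39 × (1 − 0.75) × 0.16 × 0.26 = 0.00064896
  cavitation: 0.27 × 0.72 × (1 − 0.16) × 0.39 × 0.76 = 0.048401
  shaft misalignment: 0.22 × 0.33 × (1 − 0.41) × 0.52 × 0.86 = 0.019155
  bearing wear: 0.20 × 0.21 × (1 − 0.66) × 0.24 × 0.18 = 0.0006169
  seal failure: 0.15 × 0.11 × (1 − 0.29) × 0.66 × 0.28 = 0.0021649
The unnormalized weights sum to 0.070987.
P(cooling blockage | evidence) = 0.00064896 / 0.070987 ≈ 0.009
P(cavitation | evidence) = 0.048401 / 0.070987 ≈ 0.682
P(shaft misalignment | evidence) = 0.019155 / 0.070987 ≈ 0.270
P(bearing wear | evidence) = 0.0006169 / 0.070987 ≈ 0.009
P(seal failure | evidence) = 0.0021649 / 0.070987 ≈ 0.030

0.009, 0.682, 0.270, 0.009, 0.030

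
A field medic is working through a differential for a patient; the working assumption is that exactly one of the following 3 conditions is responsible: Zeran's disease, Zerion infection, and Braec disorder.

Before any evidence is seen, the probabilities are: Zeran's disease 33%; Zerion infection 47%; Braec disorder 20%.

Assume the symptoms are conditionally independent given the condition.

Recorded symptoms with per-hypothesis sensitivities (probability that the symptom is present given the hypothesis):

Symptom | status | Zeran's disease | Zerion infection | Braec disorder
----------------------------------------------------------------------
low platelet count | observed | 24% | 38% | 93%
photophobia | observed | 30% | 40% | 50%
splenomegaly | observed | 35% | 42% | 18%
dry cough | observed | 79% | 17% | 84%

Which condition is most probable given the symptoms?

Braec disorder

By Bayes' rule with conditional independence, the unnormalized weight for each hypothesis is prior × ∏ likelihoods:
  Zeran's disease: 0.33 × 0.24 × 0.30 × 0.35 × 0.79 = 0.0065696
  Zerion infection: 0.47 × 0.38 × 0.40 × 0.42 × 0.17 = 0.0051008
  Braec disorder: 0.20 × 0.93 × 0.50 × 0.18 × 0.84 = 0.014062
Normalizing constant Z = 0.0065696 + 0.0051008 + 0.014062 = 0.025732.
P(Zeran's disease | evidence) ≈ 0.0065696 / 0.025732 ≈ 0.255
P(Zerion infection | evidence) ≈ 0.0051008 / 0.025732 ≈ 0.198
P(Braec disorder | evidence) ≈ 0.014062 / 0.025732 ≈ 0.546
The largest is 0.546, so Braec disorder is most probable.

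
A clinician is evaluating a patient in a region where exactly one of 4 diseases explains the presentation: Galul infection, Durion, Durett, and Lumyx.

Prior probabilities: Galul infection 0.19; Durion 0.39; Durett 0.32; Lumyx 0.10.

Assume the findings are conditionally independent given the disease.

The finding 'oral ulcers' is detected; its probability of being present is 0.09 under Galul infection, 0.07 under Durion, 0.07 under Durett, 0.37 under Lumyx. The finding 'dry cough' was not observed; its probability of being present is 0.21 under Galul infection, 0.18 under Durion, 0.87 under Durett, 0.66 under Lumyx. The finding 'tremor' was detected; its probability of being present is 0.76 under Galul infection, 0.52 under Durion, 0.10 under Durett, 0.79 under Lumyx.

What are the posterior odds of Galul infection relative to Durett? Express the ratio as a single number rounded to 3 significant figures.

35.3

The normalizing constant cancels in an odds ratio, so compute prior × likelihood for the two hypotheses only (using 1 − P(present | H) for each absent finding):
  Galul infection: 0.19 × 0.09 × (1 − 0.21) × 0.76 = 0.010267
  Durett: 0.32 × 0.07 × (1 − 0.87) × 0.10 = 0.0002912
Odds(Galul infection : Durett) = 0.010267 / 0.0002912 ≈ 35.3.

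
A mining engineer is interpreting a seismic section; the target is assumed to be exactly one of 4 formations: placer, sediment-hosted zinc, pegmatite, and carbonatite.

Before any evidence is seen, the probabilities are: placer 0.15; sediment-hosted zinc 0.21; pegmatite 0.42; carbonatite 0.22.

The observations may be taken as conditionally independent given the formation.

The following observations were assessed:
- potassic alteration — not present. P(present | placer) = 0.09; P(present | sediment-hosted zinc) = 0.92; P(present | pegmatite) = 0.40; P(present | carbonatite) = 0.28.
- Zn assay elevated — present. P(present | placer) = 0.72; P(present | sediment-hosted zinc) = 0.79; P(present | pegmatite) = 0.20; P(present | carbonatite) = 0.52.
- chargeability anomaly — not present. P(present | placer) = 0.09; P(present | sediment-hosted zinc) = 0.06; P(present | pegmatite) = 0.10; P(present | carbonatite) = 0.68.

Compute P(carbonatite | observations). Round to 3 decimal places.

0.152

For each hypothesis, the unnormalized posterior weight is prior × product of the observation likelihoods (using 1 − P(present | H) for each absent observation):
  placer: 0.15 × (1 − 0.09) × 0.72 × (1 − 0.09) = 0.089435
  sediment-hosted zinc: 0.21 × (1 − 0.92) × 0.79 × (1 − 0.06) = 0.012476
  pegmatite: 0.42 × (1 − 0.40) × 0.20 × (1 − 0.10) = 0.04536
  carbonatite: 0.22 × (1 − 0.28) × 0.52 × (1 − 0.68) = 0.026358
Normalizing constant Z = 0.089435 + 0.012476 + 0.04536 + 0.026358 = 0.17363.
P(carbonatite | evidence) = 0.026358 / 0.17363 ≈ 0.152.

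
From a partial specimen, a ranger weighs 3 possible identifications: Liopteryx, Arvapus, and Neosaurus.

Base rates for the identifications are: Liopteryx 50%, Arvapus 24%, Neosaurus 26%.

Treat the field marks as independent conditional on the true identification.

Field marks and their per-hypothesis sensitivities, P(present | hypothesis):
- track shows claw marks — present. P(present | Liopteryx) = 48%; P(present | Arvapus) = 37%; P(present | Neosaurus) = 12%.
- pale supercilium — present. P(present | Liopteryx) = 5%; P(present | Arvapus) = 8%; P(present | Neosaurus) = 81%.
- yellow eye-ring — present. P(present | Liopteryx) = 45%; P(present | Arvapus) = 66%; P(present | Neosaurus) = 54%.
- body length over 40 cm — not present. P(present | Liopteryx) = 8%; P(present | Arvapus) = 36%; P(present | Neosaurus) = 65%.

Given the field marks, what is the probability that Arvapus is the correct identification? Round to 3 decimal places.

For each hypothesis, the unnormalized posterior weight is prior × product of the field mark likelihoods (using 1 − P(present | H) for each absent field mark):
  Liopteryx: 0.50 × 0.48 × 0.05 × 0.45 × (1 − 0.08) = 0.004968
  Arvapus: 0.24 × 0.37 × 0.08 × 0.66 × (1 − 0.36) = 0.0030007
  Neosaurus: 0.26 × 0.12 × 0.81 × 0.54 × (1 − 0.65) = 0.0047764
Marginal likelihood of the evidence = 0.012745.
P(Arvapus | evidence) = 0.0030007 / 0.012745 ≈ 0.235.

0.235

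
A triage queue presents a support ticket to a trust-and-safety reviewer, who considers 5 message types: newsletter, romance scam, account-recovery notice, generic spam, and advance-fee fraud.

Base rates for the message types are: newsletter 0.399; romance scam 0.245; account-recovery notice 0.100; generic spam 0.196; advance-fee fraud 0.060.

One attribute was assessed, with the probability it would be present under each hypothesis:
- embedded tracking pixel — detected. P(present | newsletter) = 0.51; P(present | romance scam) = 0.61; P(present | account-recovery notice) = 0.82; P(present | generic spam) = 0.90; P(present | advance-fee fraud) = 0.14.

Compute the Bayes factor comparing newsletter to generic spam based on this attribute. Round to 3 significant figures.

0.567

Likelihood of this attribute under each hypothesis:
  newsletter: 0.51
  generic spam: 0.9
Bayes factor = 0.51 / 0.9 ≈ 0.567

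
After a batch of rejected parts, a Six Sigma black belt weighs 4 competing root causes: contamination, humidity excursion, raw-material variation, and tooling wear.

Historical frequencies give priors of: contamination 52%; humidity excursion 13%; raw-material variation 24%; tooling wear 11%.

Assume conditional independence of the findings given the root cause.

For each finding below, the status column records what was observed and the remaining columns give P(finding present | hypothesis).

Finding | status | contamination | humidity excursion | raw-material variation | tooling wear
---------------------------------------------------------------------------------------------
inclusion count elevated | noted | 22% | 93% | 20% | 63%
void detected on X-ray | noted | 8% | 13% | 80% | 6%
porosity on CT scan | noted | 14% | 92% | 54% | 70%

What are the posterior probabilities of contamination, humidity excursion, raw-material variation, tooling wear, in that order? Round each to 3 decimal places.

By Bayes' rule with conditional independence, the unnormalized weight for each hypothesis is prior × ∏ likelihoods:
  contamination: 0.52 × 0.22 × 0.08 × 0.14 = 0.0012813
  humidity excursion: 0.13 × 0.93 × 0.13 × 0.92 = 0.01446
  raw-material variation: 0.24 × 0.20 × 0.80 × 0.54 = 0.020736
  tooling wear: 0.11 × 0.63 × 0.06 × 0.70 = 0.0029106
Normalizing constant Z = 0.0012813 + 0.01446 + 0.020736 + 0.0029106 = 0.039388.
P(contamination | evidence) = 0.0012813 / 0.039388 ≈ 0.033
P(humidity excursion | evidence) = 0.01446 / 0.039388 ≈ 0.367
P(raw-material variation | evidence) = 0.020736 / 0.039388 ≈ 0.526
P(tooling wear | evidence) = 0.0029106 / 0.039388 ≈ 0.074

0.033, 0.367, 0.526, 0.074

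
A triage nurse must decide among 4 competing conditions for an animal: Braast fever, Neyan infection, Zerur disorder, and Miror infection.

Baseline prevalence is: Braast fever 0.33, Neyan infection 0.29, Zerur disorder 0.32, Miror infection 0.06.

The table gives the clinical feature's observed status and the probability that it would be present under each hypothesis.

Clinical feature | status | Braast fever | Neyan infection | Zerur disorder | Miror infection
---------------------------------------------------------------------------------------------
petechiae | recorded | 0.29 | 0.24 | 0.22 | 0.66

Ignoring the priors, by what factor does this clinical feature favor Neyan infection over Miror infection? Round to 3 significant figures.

0.364

Likelihood of this clinical feature under each hypothesis:
  Neyan infection: 0.24
  Miror infection: 0.66
Bayes factor = 0.24 / 0.66 ≈ 0.364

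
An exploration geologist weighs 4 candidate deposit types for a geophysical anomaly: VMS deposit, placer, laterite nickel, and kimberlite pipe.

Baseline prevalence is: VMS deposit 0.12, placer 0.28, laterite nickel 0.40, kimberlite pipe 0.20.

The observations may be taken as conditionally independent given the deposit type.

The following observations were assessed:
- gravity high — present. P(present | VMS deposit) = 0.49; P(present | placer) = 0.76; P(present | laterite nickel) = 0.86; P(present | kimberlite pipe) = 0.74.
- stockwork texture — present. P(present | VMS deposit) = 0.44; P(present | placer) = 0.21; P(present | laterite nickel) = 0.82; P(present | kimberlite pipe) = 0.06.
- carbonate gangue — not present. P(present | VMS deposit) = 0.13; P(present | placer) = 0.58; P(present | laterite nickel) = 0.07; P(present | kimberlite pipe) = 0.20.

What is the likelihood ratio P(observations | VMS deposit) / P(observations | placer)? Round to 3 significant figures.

The Bayes factor is the ratio of the joint likelihoods of the evidence pattern under the two hypotheses (using 1 − P(present | H) for each absent observation).
  VMS deposit: 0.49 × 0.44 × (1 − 0.13) = 0.18757
  placer: 0.76 × 0.21 × (1 − 0.58) = 0.067032
Bayes factor = 0.18757 / 0.067032 ≈ 2.80

2.80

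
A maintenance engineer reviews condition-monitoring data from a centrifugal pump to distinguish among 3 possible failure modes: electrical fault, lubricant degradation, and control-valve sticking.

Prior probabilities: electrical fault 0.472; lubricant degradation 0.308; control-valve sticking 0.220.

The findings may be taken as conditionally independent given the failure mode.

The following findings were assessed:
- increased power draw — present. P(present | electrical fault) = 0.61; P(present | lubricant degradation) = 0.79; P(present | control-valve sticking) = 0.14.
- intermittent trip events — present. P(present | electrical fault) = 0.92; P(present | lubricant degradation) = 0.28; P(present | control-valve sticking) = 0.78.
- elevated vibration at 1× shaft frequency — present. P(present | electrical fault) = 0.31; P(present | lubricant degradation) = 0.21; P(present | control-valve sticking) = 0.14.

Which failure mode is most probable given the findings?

Multiply each prior by the joint likelihood of the evidence pattern:
  electrical fault: 0.472 × 0.61 × 0.92 × 0.31 = 0.082115
  lubricant degradation: 0.308 × 0.79 × 0.28 × 0.21 = 0.014307
  control-valve sticking: 0.220 × 0.14 × 0.78 × 0.14 = 0.0033634
Marginal likelihood of the evidence = 0.099785.
P(electrical fault | evidence) ≈ 0.082115 / 0.099785 ≈ 0.823
P(lubricant degradation | evidence) ≈ 0.014307 / 0.099785 ≈ 0.143
P(control-valve sticking | evidence) ≈ 0.0033634 / 0.099785 ≈ 0.034
The largest is 0.823, so electrical fault is most probable.

electrical fault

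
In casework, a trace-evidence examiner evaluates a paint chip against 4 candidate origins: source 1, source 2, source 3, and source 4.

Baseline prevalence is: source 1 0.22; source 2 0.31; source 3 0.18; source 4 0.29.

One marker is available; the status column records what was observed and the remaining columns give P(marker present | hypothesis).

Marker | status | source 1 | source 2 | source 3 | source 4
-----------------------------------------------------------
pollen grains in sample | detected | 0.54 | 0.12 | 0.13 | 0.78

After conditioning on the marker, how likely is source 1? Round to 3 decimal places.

By Bayes' rule, the unnormalized weight for each hypothesis is prior × likelihood:
  source 1: 0.22 × 0.54 = 0.1188
  source 2: 0.31 × 0.12 = 0.0372
  source 3: 0.18 × 0.13 = 0.0234
  source 4: 0.29 × 0.78 = 0.2262
Marginal likelihood of the evidence = 0.4056.
P(source 1 | evidence) = 0.1188 / 0.4056 ≈ 0.293.

0.293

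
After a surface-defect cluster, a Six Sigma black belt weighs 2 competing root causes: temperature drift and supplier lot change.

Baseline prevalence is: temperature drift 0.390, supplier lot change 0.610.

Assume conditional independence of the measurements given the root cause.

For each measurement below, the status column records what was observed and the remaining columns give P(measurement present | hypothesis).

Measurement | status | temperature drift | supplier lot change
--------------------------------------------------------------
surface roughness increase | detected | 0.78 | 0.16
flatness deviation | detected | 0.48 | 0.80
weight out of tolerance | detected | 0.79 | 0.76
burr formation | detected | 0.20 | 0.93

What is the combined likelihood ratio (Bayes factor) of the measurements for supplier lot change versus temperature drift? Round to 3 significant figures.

The Bayes factor is the ratio of the joint likelihoods of the measurement pattern under the two hypotheses.
  supplier lot change: 0.16 × 0.80 × 0.76 × 0.93 = 0.09047
  temperature drift: 0.78 × 0.48 × 0.79 × 0.20 = 0.059155
Bayes factor = 0.09047 / 0.059155 ≈ 1.53

1.53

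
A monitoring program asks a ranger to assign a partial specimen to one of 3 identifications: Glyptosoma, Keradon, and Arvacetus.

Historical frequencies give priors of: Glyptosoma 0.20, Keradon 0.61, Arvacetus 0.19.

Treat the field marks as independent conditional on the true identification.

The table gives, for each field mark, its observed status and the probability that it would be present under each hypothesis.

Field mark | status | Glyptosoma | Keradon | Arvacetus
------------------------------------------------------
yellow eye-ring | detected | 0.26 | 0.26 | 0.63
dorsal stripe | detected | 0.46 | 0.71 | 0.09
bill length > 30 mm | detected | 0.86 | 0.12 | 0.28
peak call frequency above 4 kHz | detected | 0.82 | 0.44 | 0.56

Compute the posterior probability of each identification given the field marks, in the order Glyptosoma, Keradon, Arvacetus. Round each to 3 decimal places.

0.688, 0.243, 0.069

Multiply each prior by the joint likelihood of the field mark pattern:
  Glyptosoma: 0.20 × 0.26 × 0.46 × 0.86 × 0.82 = 0.016868
  Keradon: 0.61 × 0.26 × 0.71 × 0.12 × 0.44 = 0.0059456
  Arvacetus: 0.19 × 0.63 × 0.09 × 0.28 × 0.56 = 0.0016892
The unnormalized weights sum to 0.024503.
P(Glyptosoma | evidence) = 0.016868 / 0.024503 ≈ 0.688
P(Keradon | evidence) = 0.0059456 / 0.024503 ≈ 0.243
P(Arvacetus | evidence) = 0.0016892 / 0.024503 ≈ 0.069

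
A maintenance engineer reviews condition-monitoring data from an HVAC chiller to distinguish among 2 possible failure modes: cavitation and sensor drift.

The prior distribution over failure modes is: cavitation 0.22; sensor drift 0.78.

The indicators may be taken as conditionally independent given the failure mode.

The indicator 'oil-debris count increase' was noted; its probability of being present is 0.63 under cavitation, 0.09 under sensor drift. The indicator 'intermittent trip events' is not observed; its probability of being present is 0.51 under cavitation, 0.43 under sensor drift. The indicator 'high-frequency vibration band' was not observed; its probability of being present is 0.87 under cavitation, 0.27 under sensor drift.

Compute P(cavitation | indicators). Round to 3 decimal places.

For each hypothesis, the unnormalized posterior weight is prior × product of the indicator likelihoods (using 1 − P(present | H) for each absent indicator):
  cavitation: 0.22 × 0.63 × (1 − 0.51) × (1 − 0.87) = 0.0088288
  sensor drift: 0.78 × 0.09 × (1 − 0.43) × (1 − 0.27) = 0.02921
Marginal likelihood of the evidence = 0.038039.
P(cavitation | evidence) = 0.0088288 / 0.038039 ≈ 0.232.

0.232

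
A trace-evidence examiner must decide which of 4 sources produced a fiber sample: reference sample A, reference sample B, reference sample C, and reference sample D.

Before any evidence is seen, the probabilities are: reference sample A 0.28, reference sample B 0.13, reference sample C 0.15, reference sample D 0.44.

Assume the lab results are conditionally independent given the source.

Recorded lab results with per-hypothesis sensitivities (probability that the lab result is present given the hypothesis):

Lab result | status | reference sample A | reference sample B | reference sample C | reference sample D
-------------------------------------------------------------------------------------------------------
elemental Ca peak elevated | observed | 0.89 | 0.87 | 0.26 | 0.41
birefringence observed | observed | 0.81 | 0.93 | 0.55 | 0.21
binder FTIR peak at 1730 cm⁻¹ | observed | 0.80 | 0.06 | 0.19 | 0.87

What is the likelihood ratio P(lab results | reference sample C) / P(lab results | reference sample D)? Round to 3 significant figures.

0.363

The Bayes factor is the ratio of the joint likelihoods of the lab result pattern under the two hypotheses.
  reference sample C: 0.26 × 0.55 × 0.19 = 0.02717
  reference sample D: 0.41 × 0.21 × 0.87 = 0.074907
Bayes factor = 0.02717 / 0.074907 ≈ 0.363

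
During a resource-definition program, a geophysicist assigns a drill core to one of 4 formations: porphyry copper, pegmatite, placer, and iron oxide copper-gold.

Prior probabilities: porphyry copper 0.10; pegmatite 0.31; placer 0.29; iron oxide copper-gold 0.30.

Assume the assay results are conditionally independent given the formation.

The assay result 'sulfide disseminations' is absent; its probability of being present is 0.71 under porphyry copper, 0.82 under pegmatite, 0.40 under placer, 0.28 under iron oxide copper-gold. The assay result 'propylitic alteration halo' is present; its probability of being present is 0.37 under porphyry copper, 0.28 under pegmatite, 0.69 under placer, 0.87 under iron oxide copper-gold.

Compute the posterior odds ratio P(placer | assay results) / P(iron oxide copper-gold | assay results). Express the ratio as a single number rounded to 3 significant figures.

The normalizing constant cancels in an odds ratio, so compute prior × likelihood for the two hypotheses only (using 1 − P(present | H) for each absent assay result):
  placer: 0.29 × (1 − 0.40) × 0.69 = 0.12006
  iron oxide copper-gold: 0.30 × (1 − 0.28) × 0.87 = 0.18792
Posterior odds = 0.12006 / 0.18792 ≈ 0.639.

0.639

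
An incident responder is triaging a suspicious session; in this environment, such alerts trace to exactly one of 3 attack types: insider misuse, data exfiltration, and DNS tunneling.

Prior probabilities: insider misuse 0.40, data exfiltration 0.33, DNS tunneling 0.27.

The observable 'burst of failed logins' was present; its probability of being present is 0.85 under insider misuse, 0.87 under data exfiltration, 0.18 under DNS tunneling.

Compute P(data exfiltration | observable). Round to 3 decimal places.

0.425

Multiply each prior by the likelihood of the observable:
  insider misuse: 0.40 × 0.85 = 0.34
  data exfiltration: 0.33 × 0.87 = 0.2871
  DNS tunneling: 0.27 × 0.18 = 0.0486
Marginal likelihood of the evidence = 0.6757.
P(data exfiltration | evidence) = 0.2871 / 0.6757 ≈ 0.425.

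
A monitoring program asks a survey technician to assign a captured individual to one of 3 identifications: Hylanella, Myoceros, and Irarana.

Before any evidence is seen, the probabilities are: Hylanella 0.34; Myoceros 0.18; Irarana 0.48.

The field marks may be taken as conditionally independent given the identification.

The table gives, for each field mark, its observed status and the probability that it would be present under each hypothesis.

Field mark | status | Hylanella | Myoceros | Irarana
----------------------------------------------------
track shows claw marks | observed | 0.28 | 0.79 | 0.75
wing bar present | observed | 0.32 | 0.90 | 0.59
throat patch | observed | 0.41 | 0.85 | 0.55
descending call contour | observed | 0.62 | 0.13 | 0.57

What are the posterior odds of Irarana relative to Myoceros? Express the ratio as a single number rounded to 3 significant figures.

4.71

Posterior odds equal prior odds times the likelihood ratio; only the two competing hypotheses matter.
  Irarana: 0.48 × 0.75 × 0.59 × 0.55 × 0.57 = 0.066587
  Myoceros: 0.18 × 0.79 × 0.90 × 0.85 × 0.13 = 0.014142
Posterior odds = 0.066587 / 0.014142 ≈ 4.71.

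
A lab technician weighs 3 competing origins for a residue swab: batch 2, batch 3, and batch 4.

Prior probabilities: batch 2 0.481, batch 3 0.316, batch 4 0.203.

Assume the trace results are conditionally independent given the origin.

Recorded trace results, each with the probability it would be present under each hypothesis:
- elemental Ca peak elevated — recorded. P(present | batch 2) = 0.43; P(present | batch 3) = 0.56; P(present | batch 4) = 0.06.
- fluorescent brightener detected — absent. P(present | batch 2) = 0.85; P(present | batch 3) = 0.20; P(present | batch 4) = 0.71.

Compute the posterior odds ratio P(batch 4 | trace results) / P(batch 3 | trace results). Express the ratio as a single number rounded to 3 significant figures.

0.0250

The normalizing constant cancels in an odds ratio, so compute prior × likelihood for the two hypotheses only (using 1 − P(present | H) for each absent trace result):
  batch 4: 0.203 × 0.06 × (1 − 0.71) = 0.0035322
  batch 3: 0.316 × 0.56 × (1 − 0.20) = 0.14157
Odds(batch 4 : batch 3) = 0.0035322 / 0.14157 ≈ 0.0250.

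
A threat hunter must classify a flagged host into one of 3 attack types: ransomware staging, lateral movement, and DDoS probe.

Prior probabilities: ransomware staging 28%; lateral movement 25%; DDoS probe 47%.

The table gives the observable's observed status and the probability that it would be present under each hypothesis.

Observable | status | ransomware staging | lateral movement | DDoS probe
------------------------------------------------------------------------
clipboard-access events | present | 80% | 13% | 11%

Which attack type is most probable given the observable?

ransomware staging

By Bayes' rule, the unnormalized weight for each hypothesis is prior × likelihood:
  ransomware staging: 0.28 × 0.80 = 0.224
  lateral movement: 0.25 × 0.13 = 0.0325
  DDoS probe: 0.47 × 0.11 = 0.0517
Marginal likelihood of the evidence = 0.3082.
P(ransomware staging | evidence) ≈ 0.224 / 0.3082 ≈ 0.727
P(lateral movement | evidence) ≈ 0.0325 / 0.3082 ≈ 0.105
P(DDoS probe | evidence) ≈ 0.0517 / 0.3082 ≈ 0.168
The largest is 0.727, so ransomware staging is most probable.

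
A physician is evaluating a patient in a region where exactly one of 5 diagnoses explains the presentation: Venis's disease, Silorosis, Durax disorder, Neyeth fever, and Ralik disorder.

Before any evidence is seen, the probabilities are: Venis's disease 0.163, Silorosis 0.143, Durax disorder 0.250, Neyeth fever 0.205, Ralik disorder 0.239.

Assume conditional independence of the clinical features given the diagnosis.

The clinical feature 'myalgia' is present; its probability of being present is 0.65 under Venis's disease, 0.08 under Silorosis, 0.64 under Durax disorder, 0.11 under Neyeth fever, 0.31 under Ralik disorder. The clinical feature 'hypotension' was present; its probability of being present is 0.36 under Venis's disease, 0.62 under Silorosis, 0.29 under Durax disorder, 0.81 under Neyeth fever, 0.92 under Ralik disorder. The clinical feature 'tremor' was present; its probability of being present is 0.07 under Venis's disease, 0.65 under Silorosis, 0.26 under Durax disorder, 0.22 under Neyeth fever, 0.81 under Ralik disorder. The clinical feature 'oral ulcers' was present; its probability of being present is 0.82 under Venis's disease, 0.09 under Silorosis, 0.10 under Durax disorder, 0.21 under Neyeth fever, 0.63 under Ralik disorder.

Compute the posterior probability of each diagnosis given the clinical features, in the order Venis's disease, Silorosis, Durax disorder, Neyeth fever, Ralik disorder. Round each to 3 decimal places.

By Bayes' rule with conditional independence, the unnormalized weight for each hypothesis is prior × ∏ likelihoods:
  Venis's disease: 0.163 × 0.65 × 0.36 × 0.07 × 0.82 = 0.0021894
  Silorosis: 0.143 × 0.08 × 0.62 × 0.65 × 0.09 = 0.00041493
  Durax disorder: 0.250 × 0.64 × 0.29 × 0.26 × 0.10 = 0.0012064
  Neyeth fever: 0.205 × 0.11 × 0.81 × 0.22 × 0.21 = 0.00084387
  Ralik disorder: 0.239 × 0.31 × 0.92 × 0.81 × 0.63 = 0.034783
Marginal likelihood of the evidence = 0.039438.
P(Venis's disease | evidence) = 0.0021894 / 0.039438 ≈ 0.056
P(Silorosis | evidence) = 0.00041493 / 0.039438 ≈ 0.011
P(Durax disorder | evidence) = 0.0012064 / 0.039438 ≈ 0.031
P(Neyeth fever | evidence) = 0.00084387 / 0.039438 ≈ 0.021
P(Ralik disorder | evidence) = 0.034783 / 0.039438 ≈ 0.882

0.056, 0.011, 0.031, 0.021, 0.882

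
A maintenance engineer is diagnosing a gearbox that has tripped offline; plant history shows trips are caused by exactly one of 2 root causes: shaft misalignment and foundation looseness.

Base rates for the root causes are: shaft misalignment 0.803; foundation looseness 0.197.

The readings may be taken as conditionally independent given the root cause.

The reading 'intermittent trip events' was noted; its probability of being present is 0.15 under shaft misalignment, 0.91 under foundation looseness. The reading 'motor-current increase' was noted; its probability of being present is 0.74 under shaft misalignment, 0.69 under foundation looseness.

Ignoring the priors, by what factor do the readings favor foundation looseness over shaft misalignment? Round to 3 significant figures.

Joint likelihood of the reading pattern under each hypothesis:
  foundation looseness: 0.91 × 0.69 = 0.6279
  shaft misalignment: 0.15 × 0.74 = 0.111
Bayes factor = 0.6279 / 0.111 ≈ 5.66

5.66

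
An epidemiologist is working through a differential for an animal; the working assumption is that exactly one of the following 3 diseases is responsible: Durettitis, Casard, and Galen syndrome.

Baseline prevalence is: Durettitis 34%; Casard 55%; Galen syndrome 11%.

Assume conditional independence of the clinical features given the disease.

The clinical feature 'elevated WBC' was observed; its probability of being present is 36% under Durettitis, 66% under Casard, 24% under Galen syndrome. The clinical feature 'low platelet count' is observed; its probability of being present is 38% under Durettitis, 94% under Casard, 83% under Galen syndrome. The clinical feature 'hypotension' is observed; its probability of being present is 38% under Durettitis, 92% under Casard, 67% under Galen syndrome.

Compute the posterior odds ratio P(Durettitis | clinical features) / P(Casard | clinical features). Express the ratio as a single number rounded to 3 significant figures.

Unnormalized posterior weight (prior times the clinical feature likelihoods) for each of the two hypotheses:
  Durettitis: 0.34 × 0.36 × 0.38 × 0.38 = 0.017675
  Casard: 0.55 × 0.66 × 0.94 × 0.92 = 0.31392
Posterior odds = 0.017675 / 0.31392 ≈ 0.0563.

0.0563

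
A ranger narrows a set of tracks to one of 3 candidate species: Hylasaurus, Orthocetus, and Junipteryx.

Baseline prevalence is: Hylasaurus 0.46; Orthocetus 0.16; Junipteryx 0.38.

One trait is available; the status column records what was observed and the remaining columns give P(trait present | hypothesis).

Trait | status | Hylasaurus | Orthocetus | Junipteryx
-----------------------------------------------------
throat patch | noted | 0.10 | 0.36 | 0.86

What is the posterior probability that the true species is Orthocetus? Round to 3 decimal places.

0.134

By Bayes' rule, the unnormalized weight for each hypothesis is prior × likelihood:
  Hylasaurus: 0.46 × 0.10 = 0.046
  Orthocetus: 0.16 × 0.36 = 0.0576
  Junipteryx: 0.38 × 0.86 = 0.3268
Marginal likelihood of the evidence = 0.4304.
P(Orthocetus | evidence) = 0.0576 / 0.4304 ≈ 0.134.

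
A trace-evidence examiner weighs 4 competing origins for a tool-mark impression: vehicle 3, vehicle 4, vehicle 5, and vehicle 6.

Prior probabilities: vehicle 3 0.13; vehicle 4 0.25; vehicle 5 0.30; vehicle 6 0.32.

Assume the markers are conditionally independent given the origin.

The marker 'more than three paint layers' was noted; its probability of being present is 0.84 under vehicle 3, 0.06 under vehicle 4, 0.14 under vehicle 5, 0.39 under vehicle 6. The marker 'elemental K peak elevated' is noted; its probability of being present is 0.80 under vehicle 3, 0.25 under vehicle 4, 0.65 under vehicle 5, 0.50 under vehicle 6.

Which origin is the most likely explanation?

vehicle 3

For each hypothesis, the unnormalized posterior weight is prior × product of the marker likelihoods:
  vehicle 3: 0.13 × 0.84 × 0.80 = 0.08736
  vehicle 4: 0.25 × 0.06 × 0.25 = 0.00375
  vehicle 5: 0.30 × 0.14 × 0.65 = 0.0273
  vehicle 6: 0.32 × 0.39 × 0.50 = 0.0624
Marginal likelihood of the evidence = 0.18081.
P(vehicle 3 | evidence) ≈ 0.08736 / 0.18081 ≈ 0.483
P(vehicle 4 | evidence) ≈ 0.00375 / 0.18081 ≈ 0.021
P(vehicle 5 | evidence) ≈ 0.0273 / 0.18081 ≈ 0.151
P(vehicle 6 | evidence) ≈ 0.0624 / 0.18081 ≈ 0.345
The largest is 0.483, so vehicle 3 is most probable.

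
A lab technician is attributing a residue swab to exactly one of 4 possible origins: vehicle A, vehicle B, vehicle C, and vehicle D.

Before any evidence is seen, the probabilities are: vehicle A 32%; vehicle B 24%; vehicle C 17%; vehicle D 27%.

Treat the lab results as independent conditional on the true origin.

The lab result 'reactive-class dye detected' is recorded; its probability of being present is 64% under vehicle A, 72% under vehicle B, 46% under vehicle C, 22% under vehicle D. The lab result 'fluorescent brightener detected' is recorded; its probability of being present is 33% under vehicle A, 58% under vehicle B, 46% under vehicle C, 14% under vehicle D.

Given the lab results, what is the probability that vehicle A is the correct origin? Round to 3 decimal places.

By Bayes' rule with conditional independence, the unnormalized weight for each hypothesis is prior × ∏ likelihoods:
  vehicle A: 0.32 × 0.64 × 0.33 = 0.067584
  vehicle B: 0.24 × 0.72 × 0.58 = 0.10022
  vehicle C: 0.17 × 0.46 × 0.46 = 0.035972
  vehicle D: 0.27 × 0.22 × 0.14 = 0.008316
The unnormalized weights sum to 0.2121.
P(vehicle A | evidence) = 0.067584 / 0.2121 ≈ 0.319.

0.319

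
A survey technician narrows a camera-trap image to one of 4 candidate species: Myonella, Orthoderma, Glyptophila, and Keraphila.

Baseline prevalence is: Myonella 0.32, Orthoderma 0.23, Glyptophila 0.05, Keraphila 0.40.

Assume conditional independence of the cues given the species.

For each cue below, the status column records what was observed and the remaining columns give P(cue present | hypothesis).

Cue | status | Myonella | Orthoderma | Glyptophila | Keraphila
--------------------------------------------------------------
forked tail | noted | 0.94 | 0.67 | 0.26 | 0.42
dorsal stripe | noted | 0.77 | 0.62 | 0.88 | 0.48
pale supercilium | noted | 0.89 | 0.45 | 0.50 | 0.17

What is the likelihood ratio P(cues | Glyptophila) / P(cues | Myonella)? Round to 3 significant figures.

0.178

The Bayes factor is the ratio of the joint likelihoods of the cue pattern under the two hypotheses.
  Glyptophila: 0.26 × 0.88 × 0.50 = 0.1144
  Myonella: 0.94 × 0.77 × 0.89 = 0.64418
Bayes factor = 0.1144 / 0.64418 ≈ 0.178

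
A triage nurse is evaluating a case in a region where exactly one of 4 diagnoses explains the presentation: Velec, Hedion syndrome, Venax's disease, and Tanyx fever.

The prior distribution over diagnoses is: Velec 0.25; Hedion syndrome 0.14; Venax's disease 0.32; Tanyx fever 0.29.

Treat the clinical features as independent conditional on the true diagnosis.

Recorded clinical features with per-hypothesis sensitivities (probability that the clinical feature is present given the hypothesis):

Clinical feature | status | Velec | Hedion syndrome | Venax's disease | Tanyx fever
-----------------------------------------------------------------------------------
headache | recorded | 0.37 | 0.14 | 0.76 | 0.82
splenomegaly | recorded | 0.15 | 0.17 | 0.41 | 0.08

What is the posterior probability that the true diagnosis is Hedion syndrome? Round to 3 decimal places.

0.025

By Bayes' rule with conditional independence, the unnormalized weight for each hypothesis is prior × ∏ likelihoods:
  Velec: 0.25 × 0.37 × 0.15 = 0.013875
  Hedion syndrome: 0.14 × 0.14 × 0.17 = 0.003332
  Venax's disease: 0.32 × 0.76 × 0.41 = 0.099712
  Tanyx fever: 0.29 × 0.82 × 0.08 = 0.019024
The unnormalized weights sum to 0.13594.
P(Hedion syndrome | evidence) = 0.003332 / 0.13594 ≈ 0.025.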